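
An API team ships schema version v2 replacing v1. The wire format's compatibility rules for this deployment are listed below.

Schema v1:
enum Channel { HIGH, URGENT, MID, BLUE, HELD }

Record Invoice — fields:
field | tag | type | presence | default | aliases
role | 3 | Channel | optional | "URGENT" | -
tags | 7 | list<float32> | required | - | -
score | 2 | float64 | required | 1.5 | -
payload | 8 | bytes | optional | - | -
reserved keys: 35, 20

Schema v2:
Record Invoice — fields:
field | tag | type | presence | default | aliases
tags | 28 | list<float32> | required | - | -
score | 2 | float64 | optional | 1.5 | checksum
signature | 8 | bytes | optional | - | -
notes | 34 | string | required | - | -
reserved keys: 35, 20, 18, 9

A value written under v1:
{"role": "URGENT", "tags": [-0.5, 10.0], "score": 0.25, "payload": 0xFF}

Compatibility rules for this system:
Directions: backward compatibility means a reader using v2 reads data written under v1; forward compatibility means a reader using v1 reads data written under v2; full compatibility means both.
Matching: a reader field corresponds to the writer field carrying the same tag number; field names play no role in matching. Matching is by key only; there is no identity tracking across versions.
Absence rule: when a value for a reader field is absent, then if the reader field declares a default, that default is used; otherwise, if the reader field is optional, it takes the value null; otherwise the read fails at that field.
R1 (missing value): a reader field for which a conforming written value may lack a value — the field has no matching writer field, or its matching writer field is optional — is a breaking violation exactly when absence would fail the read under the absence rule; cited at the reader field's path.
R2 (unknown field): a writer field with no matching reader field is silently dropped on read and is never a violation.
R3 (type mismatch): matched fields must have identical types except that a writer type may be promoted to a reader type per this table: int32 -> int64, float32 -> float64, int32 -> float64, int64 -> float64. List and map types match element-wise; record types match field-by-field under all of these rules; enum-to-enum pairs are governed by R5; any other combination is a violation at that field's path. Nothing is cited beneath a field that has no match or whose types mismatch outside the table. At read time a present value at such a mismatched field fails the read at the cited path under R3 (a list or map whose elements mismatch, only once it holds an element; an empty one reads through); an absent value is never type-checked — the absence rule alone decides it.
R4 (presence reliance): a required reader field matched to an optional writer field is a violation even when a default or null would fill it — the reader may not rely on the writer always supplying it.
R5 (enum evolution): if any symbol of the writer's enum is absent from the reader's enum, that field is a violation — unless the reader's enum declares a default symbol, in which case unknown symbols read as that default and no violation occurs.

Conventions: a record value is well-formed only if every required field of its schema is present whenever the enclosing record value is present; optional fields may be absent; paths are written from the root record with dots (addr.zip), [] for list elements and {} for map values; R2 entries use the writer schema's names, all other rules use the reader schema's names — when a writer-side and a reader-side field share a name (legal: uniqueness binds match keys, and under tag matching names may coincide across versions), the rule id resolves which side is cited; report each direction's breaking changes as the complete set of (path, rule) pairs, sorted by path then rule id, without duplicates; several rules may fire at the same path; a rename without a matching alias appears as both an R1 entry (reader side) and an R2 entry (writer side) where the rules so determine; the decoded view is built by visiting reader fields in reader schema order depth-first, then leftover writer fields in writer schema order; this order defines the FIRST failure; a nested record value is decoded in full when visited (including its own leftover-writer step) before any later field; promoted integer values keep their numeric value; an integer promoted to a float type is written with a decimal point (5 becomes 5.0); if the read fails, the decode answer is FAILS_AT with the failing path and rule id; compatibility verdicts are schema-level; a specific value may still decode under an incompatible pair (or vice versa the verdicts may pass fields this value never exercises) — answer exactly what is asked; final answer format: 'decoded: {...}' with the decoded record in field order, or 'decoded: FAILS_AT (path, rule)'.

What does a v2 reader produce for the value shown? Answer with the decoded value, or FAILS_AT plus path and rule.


arrows below run writer -> reader for Invoice
decode (reader v2):
  read fails at tags under R1 (no fill)
  => FAILS_AT (tags, R1)
remaining Invoice differences; none change what is asked:
  renamed field payload to signature in record Invoice -> triggers nothing under the printed rules; the Invoice answer is the same either way
  removed field role from record Invoice -> triggers nothing under the printed rules; the Invoice answer is the same either way
  field score in record Invoice: required changed to optional -> affects the rule determinations only; this particular Invoice value decodes identically
  added field notes to record Invoice: required string, tag 34 (in v2 it sits last) -> affects the rule determinations only; this particular Invoice value decodes identically

decoded: FAILS_AT (tags, R1)


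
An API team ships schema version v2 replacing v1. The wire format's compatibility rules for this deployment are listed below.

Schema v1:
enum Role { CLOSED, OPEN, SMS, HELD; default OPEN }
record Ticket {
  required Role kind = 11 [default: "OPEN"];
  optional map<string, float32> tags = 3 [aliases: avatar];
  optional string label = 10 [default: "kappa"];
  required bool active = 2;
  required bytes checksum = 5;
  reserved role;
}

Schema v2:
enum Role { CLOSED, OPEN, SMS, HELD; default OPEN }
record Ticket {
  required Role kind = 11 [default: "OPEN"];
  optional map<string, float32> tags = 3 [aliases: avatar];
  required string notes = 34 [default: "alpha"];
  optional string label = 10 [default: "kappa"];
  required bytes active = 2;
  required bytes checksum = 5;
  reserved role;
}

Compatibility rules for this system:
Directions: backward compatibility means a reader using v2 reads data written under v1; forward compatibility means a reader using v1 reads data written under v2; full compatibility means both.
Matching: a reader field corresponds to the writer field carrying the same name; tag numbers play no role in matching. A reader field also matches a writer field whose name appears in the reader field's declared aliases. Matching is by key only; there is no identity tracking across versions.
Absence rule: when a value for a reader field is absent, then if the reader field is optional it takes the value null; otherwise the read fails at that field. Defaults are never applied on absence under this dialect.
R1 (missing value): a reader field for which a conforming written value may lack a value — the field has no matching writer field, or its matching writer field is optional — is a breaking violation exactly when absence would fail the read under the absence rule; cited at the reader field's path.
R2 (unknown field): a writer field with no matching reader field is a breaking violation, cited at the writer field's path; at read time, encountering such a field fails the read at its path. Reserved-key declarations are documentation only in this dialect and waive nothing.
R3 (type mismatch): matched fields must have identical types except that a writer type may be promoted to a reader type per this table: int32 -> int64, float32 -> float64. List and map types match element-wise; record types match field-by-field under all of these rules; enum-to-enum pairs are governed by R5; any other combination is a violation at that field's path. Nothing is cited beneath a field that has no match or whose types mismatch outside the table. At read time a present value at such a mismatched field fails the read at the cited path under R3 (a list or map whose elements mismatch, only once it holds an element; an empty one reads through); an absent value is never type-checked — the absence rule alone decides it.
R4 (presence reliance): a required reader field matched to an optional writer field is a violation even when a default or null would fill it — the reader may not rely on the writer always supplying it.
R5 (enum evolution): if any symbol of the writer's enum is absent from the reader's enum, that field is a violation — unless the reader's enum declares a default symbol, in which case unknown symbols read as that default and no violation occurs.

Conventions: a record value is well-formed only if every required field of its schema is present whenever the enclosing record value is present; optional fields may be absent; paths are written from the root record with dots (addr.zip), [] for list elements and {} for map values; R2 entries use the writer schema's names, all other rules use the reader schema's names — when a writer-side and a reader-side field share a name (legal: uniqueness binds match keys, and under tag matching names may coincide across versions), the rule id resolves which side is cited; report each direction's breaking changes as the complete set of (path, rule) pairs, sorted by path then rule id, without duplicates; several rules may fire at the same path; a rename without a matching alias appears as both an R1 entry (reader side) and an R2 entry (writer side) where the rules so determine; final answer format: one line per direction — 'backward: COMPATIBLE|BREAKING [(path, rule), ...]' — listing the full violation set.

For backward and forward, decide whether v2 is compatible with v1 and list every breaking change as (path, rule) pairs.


backward: BREAKING [(active, R3), (notes, R1)]; forward: BREAKING [(active, R3), (notes, R2)]

each type pair in Ticket: writer, then reader
backward for Ticket (reader v2, writer v1):
  writer required, Role -> Role: reader kind maps from writer kind
  writer optional, map<string, float32> -> map<string, float32>: reader tags maps from writer tags
  notes: no writer match
  writer optional, string -> string: reader label maps from writer label
  writer required, bool -> bytes: reader active maps from writer active
  writer required, bytes -> bytes: reader checksum maps from writer checksum
  violation R3 at active
  violation R1 at notes
  => backward: BREAKING (2)
forward for Ticket (reader v1, writer v2):
  writer required, Role -> Role: reader kind maps from writer kind
  writer optional, map<string, float32> -> map<string, float32>: reader tags maps from writer tags
  writer optional, string -> string: reader label maps from writer label
  writer required, bytes -> bool: reader active maps from writer active
  writer required, bytes -> bytes: reader checksum maps from writer checksum
  leftover writer field: notes
  violation R3 at active
  violation R2 at notes
  => forward: BREAKING (2)


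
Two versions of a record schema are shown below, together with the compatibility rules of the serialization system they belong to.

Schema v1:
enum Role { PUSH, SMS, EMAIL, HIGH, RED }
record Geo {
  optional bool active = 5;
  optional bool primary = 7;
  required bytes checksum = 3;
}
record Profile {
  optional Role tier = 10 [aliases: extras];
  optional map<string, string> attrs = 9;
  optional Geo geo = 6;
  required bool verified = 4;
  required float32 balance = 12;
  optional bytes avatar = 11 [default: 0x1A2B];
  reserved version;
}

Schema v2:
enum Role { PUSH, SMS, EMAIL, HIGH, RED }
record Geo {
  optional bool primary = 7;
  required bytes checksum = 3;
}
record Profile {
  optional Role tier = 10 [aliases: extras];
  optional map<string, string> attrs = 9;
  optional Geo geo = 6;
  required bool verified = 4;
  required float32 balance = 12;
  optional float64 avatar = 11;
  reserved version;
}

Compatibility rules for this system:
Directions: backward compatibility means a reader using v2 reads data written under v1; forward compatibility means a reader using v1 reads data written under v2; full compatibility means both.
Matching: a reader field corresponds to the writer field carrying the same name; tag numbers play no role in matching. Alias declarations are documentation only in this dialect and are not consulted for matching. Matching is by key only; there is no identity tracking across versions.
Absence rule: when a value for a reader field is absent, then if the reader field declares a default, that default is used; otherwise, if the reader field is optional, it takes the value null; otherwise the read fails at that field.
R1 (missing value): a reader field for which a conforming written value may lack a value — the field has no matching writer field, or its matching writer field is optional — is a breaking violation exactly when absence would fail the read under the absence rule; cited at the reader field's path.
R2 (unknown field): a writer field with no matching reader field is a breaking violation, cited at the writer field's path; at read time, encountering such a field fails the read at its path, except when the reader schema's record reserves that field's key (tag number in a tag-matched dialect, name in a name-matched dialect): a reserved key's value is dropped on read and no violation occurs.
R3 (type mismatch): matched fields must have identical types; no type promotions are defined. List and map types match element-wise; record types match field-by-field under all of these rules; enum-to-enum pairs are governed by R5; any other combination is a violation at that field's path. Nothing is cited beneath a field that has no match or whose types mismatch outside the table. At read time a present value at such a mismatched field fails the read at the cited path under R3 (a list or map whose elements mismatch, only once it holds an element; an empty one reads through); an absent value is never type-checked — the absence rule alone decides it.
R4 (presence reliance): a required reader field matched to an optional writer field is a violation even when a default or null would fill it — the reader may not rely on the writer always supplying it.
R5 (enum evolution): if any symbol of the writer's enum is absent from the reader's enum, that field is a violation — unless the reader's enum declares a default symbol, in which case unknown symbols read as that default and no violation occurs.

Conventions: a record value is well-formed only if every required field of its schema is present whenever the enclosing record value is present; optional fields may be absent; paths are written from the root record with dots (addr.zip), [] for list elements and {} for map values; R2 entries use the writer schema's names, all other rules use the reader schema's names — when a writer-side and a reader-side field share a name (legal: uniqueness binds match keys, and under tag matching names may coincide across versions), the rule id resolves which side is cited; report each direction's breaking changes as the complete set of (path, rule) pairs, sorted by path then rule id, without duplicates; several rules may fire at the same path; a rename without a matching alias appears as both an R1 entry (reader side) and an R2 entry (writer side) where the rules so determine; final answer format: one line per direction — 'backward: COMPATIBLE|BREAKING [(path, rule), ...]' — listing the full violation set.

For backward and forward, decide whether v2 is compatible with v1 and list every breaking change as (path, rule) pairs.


the writer's type comes first in each Profile pair
backward for Profile (reader v2, writer v1):
  tier: paired with writer tier (Role -> Role; writer optional)
  attrs: paired with writer attrs (map<string, string> -> map<string, string>; writer optional)
  geo: paired with writer geo (Geo -> Geo; writer optional)
  verified: paired with writer verified (bool -> bool; writer required)
  balance: paired with writer balance (float32 -> float32; writer required)
  avatar: paired with writer avatar (bytes -> float64; writer optional)
  geo.primary: paired with writer geo.primary (bool -> bool; writer optional)
  geo.checksum: paired with writer geo.checksum (bytes -> bytes; writer required)
  leftover writer field: geo.active
  breaking: (avatar, R3)
  breaking: (geo.active, R2)
  => backward: BREAKING (2)
forward for Profile (reader v1, writer v2):
  tier: paired with writer tier (Role -> Role; writer optional)
  attrs: paired with writer attrs (map<string, string> -> map<string, string>; writer optional)
  geo: paired with writer geo (Geo -> Geo; writer optional)
  verified: paired with writer verified (bool -> bool; writer required)
  balance: paired with writer balance (float32 -> float32; writer required)
  avatar: paired with writer avatar (float64 -> bytes; writer optional)
  geo.active: no writer-side match
  geo.primary: paired with writer geo.primary (bool -> bool; writer optional)
  geo.checksum: paired with writer geo.checksum (bytes -> bytes; writer required)
  breaking: (avatar, R3)
  => forward: BREAKING (1)

backward: BREAKING [(avatar, R3), (geo.active, R2)]; forward: BREAKING [(avatar, R3)]


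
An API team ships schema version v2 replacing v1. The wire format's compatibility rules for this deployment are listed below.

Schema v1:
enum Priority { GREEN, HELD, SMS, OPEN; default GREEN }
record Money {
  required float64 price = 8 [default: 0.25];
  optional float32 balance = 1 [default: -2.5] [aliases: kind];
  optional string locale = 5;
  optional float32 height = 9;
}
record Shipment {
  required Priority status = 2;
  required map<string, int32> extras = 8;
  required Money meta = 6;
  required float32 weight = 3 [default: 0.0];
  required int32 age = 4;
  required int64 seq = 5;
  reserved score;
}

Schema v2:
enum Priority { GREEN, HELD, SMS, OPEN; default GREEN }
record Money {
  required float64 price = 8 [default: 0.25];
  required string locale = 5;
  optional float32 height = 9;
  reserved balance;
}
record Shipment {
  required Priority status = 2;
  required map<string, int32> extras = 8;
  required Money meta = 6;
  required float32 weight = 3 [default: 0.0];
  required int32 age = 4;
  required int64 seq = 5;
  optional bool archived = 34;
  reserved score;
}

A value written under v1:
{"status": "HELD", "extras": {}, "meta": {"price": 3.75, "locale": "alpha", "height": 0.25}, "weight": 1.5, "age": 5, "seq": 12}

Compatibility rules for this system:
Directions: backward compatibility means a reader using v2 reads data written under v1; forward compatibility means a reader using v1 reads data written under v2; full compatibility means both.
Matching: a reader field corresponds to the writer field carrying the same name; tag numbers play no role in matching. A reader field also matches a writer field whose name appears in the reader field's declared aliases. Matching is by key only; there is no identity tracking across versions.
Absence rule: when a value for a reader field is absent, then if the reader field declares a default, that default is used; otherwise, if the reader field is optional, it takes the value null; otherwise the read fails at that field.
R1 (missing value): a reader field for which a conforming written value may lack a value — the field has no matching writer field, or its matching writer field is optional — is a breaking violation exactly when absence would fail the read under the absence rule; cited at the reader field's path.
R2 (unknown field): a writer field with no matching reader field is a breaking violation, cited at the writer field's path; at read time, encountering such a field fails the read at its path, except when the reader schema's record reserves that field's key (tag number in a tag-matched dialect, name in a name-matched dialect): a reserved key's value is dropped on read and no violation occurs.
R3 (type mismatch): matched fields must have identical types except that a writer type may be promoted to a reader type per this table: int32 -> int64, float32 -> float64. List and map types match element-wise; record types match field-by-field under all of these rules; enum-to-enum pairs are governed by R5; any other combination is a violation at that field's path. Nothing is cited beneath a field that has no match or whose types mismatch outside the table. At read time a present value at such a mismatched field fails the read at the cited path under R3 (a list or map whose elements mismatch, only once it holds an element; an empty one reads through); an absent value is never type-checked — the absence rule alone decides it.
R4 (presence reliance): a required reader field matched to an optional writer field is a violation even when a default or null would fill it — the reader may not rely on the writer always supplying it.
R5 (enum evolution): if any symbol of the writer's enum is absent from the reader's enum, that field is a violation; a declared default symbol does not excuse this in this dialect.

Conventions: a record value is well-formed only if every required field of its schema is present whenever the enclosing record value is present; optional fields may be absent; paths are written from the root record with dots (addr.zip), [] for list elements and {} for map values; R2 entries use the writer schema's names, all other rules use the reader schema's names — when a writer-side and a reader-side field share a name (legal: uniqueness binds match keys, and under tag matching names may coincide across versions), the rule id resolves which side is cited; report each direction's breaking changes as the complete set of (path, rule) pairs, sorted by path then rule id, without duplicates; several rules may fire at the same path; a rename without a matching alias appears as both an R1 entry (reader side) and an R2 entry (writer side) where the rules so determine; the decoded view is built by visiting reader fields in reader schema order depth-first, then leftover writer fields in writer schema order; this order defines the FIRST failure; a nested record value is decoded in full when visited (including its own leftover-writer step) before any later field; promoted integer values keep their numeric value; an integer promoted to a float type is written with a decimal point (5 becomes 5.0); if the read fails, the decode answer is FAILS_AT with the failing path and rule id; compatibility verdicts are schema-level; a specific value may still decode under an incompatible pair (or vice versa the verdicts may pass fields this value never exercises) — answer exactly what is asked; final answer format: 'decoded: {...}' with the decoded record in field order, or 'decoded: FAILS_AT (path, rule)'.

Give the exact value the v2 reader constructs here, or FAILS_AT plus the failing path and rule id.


decoded: {"status": "HELD", "extras": {}, "meta": {"price": 3.75, "locale": "alpha", "height": 0.25}, "weight": 1.5, "age": 5, "seq": 12, "archived": null}

the writer's type comes first in each Shipment pair
decode walk for Shipment under reader schema v2:
  status := "HELD"
  extras := {}
  meta.price := 3.75
  meta.locale := "alpha"
  meta.height := 0.25
  weight := 1.5
  age := 5
  seq := 12
  archived := null (not supplied -> null)
  => decoded: {"status": "HELD", "extras": {}, "meta": {"price": 3.75, "locale": "alpha", "height": 0.25}, "weight": 1.5, "age": 5, "seq": 12, "archived": null}
the rest of the Shipment diff is inert for this question:
  field locale in record Money: optional changed to required -> changes Shipment's schema-level verdicts only — the decode of this value is the same


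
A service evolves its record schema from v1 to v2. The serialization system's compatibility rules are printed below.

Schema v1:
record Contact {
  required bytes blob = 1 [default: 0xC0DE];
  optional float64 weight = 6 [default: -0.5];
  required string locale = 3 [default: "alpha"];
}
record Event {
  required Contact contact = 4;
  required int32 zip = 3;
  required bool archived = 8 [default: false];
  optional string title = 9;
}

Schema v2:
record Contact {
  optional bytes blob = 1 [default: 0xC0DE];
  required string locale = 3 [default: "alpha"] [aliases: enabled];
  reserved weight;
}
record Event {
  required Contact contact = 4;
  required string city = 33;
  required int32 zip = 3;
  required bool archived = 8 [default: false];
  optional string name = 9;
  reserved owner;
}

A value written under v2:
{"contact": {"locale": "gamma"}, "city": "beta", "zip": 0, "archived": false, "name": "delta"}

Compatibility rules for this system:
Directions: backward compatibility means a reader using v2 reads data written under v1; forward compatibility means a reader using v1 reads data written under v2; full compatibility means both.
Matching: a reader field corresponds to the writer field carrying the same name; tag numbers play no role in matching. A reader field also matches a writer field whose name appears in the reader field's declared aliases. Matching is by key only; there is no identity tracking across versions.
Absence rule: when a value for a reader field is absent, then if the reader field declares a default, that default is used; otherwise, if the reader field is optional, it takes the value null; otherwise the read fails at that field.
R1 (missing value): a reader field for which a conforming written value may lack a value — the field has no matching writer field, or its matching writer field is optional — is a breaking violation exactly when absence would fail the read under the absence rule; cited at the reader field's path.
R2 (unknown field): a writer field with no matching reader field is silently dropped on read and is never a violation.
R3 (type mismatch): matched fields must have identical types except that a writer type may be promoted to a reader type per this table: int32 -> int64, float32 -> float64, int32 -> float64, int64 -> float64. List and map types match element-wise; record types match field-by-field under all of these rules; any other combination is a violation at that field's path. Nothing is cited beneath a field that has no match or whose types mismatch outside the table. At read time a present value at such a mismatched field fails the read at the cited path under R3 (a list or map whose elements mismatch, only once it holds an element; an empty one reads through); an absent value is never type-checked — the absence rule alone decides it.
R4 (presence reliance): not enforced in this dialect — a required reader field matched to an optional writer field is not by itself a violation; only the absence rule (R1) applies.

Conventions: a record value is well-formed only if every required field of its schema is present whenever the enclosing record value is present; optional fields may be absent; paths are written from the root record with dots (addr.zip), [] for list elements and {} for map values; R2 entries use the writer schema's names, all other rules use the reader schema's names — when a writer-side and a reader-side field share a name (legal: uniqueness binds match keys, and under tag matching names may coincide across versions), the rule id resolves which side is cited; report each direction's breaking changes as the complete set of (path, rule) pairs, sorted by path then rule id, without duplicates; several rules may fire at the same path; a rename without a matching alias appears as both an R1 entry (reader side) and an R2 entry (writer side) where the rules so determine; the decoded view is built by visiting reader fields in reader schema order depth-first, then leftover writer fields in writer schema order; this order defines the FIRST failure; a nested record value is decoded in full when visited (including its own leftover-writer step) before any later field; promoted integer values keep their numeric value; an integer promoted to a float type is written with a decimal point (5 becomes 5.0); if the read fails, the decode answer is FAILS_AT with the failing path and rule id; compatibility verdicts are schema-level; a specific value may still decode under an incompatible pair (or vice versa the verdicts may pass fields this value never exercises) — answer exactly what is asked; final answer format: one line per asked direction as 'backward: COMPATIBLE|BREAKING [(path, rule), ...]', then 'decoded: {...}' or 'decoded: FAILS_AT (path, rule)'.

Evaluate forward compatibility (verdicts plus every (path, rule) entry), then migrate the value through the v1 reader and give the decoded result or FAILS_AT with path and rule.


forward: COMPATIBLE []; decoded: {"contact": {"blob": 0xC0DE, "weight": -0.5, "locale": "gamma"}, "zip": 0, "archived": false, "title": null}

in Event below, arrows point writer -> reader
checking forward for Event: reader v1 against writer v2:
  writer required, Contact -> Contact: reader contact maps from writer contact
  writer required, int32 -> int32: reader zip maps from writer zip
  writer required, bool -> bool: reader archived maps from writer archived
  title has no writer counterpart
  leftover writer field: city
  leftover writer field: name
  writer optional, bytes -> bytes: reader contact.blob maps from writer contact.blob
  contact.weight has no writer counterpart
  writer required, string -> string: reader contact.locale maps from writer contact.locale
  => forward: COMPATIBLE
migrating the Event value to v1:
  contact.blob := 0xC0DE (absent -> default)
  contact.weight := -0.5 (absent -> default)
  contact.locale := "gamma"
  zip := 0
  archived := false
  title := null (absent, optional -> null)
  writer city: unknown -> dropped
  writer name: unknown -> dropped
  => decoded: {"contact": {"blob": 0xC0DE, "weight": -0.5, "locale": "gamma"}, "zip": 0, "archived": false, "title": null}
diffs on Event not affecting the asked answer:
  field blob in record Contact: required changed to optional -> inert for the asked Event verdict: nothing fires
  removed field weight from record Contact (its key "weight" joins the reserved list) -> inert for the asked Event verdict: nothing fires
  added field city to record Event: required string, tag 33 (in v2 it sits immediately before zip) -> affects backward compatibility only, which is not asked


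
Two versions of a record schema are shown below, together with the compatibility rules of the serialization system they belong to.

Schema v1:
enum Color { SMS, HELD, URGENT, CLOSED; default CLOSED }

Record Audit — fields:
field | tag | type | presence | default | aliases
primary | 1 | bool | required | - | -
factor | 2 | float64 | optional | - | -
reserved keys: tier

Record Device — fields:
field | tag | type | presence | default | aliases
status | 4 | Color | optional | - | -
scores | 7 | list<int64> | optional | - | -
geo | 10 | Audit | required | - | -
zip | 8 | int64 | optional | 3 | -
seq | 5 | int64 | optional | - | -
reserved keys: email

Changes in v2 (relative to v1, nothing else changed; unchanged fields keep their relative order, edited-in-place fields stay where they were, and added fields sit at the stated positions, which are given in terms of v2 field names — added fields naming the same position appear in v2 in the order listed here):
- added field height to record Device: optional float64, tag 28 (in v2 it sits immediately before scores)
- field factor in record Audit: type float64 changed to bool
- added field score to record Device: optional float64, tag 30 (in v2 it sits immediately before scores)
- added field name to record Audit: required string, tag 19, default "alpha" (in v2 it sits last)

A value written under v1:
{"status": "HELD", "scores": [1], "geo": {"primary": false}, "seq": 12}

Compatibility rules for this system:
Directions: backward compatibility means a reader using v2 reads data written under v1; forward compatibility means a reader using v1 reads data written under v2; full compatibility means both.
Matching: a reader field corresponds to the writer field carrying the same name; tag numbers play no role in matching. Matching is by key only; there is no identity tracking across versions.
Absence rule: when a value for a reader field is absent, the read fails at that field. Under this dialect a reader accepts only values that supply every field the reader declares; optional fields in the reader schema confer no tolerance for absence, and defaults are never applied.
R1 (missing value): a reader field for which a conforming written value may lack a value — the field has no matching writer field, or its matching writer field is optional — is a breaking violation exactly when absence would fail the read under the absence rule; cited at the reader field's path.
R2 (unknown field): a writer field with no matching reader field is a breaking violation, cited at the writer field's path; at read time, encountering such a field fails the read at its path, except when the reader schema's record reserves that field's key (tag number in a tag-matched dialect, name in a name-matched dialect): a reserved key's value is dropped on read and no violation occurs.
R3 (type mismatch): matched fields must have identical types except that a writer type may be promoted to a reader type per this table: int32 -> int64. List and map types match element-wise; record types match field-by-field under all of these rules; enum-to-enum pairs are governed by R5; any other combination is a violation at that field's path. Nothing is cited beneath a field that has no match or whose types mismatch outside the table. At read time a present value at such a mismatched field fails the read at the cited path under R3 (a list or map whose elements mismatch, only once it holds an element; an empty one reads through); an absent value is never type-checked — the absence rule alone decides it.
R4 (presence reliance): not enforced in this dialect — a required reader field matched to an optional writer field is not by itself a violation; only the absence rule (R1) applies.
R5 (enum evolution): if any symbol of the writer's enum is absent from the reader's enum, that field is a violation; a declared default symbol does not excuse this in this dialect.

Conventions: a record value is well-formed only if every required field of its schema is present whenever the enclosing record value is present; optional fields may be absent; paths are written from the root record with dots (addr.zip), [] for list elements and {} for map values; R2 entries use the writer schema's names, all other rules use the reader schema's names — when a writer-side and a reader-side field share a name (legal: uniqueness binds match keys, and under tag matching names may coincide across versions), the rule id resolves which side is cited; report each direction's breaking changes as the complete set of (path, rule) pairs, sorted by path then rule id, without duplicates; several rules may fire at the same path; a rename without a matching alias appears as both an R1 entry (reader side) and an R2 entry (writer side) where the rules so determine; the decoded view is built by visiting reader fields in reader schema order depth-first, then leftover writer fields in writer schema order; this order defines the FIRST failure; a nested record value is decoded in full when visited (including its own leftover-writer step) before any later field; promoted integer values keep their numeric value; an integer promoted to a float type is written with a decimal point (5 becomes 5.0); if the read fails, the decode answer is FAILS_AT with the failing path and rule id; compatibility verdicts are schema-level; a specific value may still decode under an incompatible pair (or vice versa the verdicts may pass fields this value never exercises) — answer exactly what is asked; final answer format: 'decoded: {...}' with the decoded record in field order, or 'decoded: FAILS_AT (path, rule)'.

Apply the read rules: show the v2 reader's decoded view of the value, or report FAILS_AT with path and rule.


arrows below run writer -> reader for Device
migrating the Device value to v2:
  status := "HELD"
  read fails at height under R1 (no fill)
  => FAILS_AT (height, R1)
remaining Device differences; none change what is asked:
  added field name to record Audit: required string, tag 19, default "alpha" (in v2 it sits last) -> schema-level compatibility only; this Device value's decode is unchanged
  field factor in record Audit: type float64 changed to bool -> schema-level compatibility only; this Device value's decode is unchanged
  added field score to record Device: optional float64, tag 30 (in v2 it sits immediately before scores) -> schema-level compatibility only; this Device value's decode is unchanged

decoded: FAILS_AT (height, R1)


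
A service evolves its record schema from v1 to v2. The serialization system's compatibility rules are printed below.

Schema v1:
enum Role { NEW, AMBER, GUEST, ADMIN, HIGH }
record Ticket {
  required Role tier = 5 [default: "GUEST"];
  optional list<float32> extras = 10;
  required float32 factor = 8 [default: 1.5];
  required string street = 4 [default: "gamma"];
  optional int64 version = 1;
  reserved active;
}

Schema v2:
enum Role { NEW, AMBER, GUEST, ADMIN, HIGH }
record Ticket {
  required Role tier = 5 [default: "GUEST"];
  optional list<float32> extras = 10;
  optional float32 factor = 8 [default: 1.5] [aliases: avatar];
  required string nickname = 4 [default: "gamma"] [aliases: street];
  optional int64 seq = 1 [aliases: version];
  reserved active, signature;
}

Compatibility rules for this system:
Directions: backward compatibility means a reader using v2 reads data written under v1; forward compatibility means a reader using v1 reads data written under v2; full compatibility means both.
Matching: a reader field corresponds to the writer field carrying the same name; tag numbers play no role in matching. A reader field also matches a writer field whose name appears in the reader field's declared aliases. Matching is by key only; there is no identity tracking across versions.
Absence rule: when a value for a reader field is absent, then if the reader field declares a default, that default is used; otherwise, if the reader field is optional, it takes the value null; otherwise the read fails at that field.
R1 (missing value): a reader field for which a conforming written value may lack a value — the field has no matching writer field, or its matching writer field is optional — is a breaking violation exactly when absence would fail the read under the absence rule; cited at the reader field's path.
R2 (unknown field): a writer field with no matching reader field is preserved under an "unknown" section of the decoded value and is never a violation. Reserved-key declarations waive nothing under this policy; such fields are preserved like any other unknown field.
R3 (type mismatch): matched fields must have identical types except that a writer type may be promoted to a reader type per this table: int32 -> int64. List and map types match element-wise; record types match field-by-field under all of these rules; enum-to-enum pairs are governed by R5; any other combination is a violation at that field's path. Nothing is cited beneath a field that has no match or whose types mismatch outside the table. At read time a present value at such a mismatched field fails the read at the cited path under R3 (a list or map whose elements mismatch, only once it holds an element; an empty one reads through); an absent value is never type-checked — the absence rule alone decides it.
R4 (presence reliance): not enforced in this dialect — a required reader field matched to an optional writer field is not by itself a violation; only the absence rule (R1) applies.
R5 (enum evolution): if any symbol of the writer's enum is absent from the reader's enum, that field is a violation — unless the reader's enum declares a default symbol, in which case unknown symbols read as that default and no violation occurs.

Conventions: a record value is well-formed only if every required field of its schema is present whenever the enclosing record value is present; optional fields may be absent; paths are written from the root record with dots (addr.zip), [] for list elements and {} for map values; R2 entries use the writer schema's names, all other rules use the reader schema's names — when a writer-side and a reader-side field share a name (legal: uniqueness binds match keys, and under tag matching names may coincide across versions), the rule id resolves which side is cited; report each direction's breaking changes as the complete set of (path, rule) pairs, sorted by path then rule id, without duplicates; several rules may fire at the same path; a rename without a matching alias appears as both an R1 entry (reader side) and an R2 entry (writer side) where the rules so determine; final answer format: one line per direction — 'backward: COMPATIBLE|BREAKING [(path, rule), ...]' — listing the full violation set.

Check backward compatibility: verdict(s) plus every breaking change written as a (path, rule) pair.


backward: COMPATIBLE []

the writer's type comes first in each Ticket pair
checking backward for Ticket: reader v2 against writer v1:
  tier: Role -> Role, writer required; from tier
  extras: list<float32> -> list<float32>, writer optional; from extras
  factor: float32 -> float32, writer required; from factor
  nickname: string -> string, writer required; from street
  seq: int64 -> int64, writer optional; from version
  => no violations; backward on Ticket: COMPATIBLE
the rest of the Ticket diff is inert for this question:
  renamed field street to nickname in record Ticket (alias street declared on the renamed field) -> inert for the asked Ticket verdict: nothing fires
  field factor in record Ticket: required changed to optional -> inert for the asked Ticket verdict: nothing fires
  renamed field version to seq in record Ticket (alias version declared on the renamed field) -> inert for the asked Ticket verdict: nothing fires
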